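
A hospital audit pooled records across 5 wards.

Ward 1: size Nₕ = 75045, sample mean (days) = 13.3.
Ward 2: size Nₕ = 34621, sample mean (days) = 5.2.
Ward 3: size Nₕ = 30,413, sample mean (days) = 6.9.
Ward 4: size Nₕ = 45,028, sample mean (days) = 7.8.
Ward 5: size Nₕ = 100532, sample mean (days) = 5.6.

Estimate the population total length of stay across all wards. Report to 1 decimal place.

2302175.0

Estimate total by summing Nₕ·x̄ₕ over strata.
75045·13.3 + 34621·5.2 + 30413·6.9 + 45028·7.8 + 100532·5.6 = 998098.5 + 180029.2 + 209849.7 + 351218.4 + 562979.2 = 2302175.0.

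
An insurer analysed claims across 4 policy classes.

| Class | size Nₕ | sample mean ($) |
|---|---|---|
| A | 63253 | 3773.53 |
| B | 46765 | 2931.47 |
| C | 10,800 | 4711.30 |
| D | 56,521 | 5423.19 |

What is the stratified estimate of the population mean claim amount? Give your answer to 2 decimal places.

x̄_st = (Σ Nₕx̄ₕ) / (Σ Nₕ) = (63253·3773.53 + 46765·2931.47 + 10800·4711.30 + 56521·5423.19) / 177339
= 733183449.63 / 177339 = 4134.3610... → 4134.36.

4134.36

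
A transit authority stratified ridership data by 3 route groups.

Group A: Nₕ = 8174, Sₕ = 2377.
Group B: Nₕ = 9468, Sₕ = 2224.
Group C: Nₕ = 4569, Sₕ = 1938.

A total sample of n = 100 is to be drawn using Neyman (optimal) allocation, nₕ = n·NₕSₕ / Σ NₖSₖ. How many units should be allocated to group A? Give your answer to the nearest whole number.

A: NₕSₕ = 8174·2377 = 19429598
B: NₕSₕ = 9468·2224 = 21056832
C: NₕSₕ = 4569·1938 = 8854722
Σ NₕSₕ = 49341152.
n_A = 100·19429598/49341152 = 39.378... → 39.

39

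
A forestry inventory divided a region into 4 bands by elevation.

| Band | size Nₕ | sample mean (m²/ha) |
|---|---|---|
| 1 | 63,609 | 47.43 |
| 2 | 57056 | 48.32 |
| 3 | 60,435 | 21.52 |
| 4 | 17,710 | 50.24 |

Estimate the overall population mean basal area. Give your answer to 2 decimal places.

N = 198810; weights Wₕ = Nₕ/N = (0.3199, 0.2870, 0.3040, 0.0891).
x̄_st = Σ Wₕ·x̄ₕ = 0.3199·47.43 + 0.2870·48.32 + 0.3040·21.52 + 0.0891·50.24 ≈ 40.0595...
→ 40.06.

40.06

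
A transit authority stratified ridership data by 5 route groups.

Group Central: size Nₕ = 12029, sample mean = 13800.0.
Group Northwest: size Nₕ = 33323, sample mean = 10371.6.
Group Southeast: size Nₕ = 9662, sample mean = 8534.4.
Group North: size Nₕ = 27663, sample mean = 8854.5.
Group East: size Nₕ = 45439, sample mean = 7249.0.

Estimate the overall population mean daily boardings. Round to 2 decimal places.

9119.87

N = 128116; weights Wₕ = Nₕ/N = (0.0939, 0.2601, 0.0754, 0.2159, 0.3547).
x̄_st = Σ Wₕ·x̄ₕ = 0.0939·13800.0 + 0.2601·10371.6 + 0.0754·8534.4 + 0.2159·8854.5 + 0.3547·7249.0 ≈ 9119.8737...
→ 9119.87.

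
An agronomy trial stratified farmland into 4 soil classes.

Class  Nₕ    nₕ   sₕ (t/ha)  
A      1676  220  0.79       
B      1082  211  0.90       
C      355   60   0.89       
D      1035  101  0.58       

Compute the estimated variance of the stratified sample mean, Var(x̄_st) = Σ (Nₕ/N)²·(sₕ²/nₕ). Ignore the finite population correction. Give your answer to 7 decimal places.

N = 4148. Term for each stratum: Wₕ²sₕ²/nₕ.
Var(x̄_st) = 0.0004631291 + 0.0002612039 + 0.0000966959 + 0.0002073661 = 0.0010283949 → 0.0010284.

0.0010284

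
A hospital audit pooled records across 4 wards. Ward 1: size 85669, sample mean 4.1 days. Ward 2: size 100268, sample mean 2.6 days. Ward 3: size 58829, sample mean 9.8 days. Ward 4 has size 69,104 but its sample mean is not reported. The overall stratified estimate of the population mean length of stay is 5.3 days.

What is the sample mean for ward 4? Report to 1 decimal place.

6.9

N = 85669 + 100268 + 58829 + 69104 = 313870.
Overall total = μ·N = 5.3·313870 = 1663511.
Subtract the known strata: 85669·4.1 + 100268·2.6 + 58829·9.8 = 1188463.9.
Remaining total for ward 4: 1663511 − 1188463.9 = 475047.1.
Divide by its size: 475047.1 / 69104 = 6.874... → 6.9.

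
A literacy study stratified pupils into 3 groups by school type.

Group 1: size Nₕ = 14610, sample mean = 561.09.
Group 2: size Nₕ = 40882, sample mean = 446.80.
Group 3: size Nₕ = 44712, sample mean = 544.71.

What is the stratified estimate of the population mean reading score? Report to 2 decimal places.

507.15

x̄_st = (Σ Nₕx̄ₕ) / (Σ Nₕ) = (14610·561.09 + 40882·446.80 + 44712·544.71) / 100204
= 50818676.02 / 100204 = 507.1522... → 507.15.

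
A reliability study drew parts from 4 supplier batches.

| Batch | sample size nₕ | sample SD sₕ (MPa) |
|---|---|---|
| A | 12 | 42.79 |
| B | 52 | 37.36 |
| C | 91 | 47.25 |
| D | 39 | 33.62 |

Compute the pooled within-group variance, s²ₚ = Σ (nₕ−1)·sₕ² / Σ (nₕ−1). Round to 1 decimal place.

1764.2

A: (12−1)·42.79² = 11·1830.9841 = 20140.8251
B: (52−1)·37.36² = 51·1395.7696 = 71184.2496
C: (91−1)·47.25² = 90·2232.5625 = 200930.625
D: (39−1)·33.62² = 38·1130.3044 = 42951.5672
Numerator = 335207.2669; denominator = Σ(nₕ−1) = 190.
s²ₚ = 335207.2669/190 = 1764.249... → 1764.2.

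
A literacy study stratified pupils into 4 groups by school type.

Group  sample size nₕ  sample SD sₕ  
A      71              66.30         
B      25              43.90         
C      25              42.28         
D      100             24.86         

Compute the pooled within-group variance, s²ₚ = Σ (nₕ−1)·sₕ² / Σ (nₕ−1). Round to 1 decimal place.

2110.8

A: (71−1)·66.30² = 70·4395.69 = 307698.3
B: (25−1)·43.90² = 24·1927.21 = 46253.04
C: (25−1)·42.28² = 24·1787.5984 = 42902.3616
D: (100−1)·24.86² = 99·618.0196 = 61183.9404
Numerator = 458037.642; denominator = Σ(nₕ−1) = 217.
s²ₚ = 458037.642/217 = 2110.773... → 2110.8.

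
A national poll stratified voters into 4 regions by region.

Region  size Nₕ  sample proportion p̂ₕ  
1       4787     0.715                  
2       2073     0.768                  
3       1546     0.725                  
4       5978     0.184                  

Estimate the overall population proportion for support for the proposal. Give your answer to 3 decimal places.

0.503

N = 4787 + 2073 + 1546 + 5978 = 14384.
Overall proportion = Σ (Nₕ/N)·p̂ₕ.
Σ Nₕp̂ₕ = 3422.705 + 1592.064 + 1120.85 + 1099.952 = 7235.571.
7235.571 / 14384 = 0.50303... → 0.503.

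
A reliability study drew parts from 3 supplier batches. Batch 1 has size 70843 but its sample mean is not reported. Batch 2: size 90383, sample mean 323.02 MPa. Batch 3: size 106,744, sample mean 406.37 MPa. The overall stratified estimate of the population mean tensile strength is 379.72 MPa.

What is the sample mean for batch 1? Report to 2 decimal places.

Σ Nₕx̄ₕ = N·μ, so 70843·x̄_1 = 267970·379.72 − (90383·323.02 + 106744·406.37).
= 101753568.4 − 72573075.94 = 29180492.46.
x̄_1 = 29180492.46 / 70843 = 411.9037... → 411.90.

411.90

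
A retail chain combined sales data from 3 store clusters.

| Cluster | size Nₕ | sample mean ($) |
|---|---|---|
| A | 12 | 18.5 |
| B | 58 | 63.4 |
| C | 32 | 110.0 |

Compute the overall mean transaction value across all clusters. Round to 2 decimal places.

N = 102; weights Wₕ = Nₕ/N = (0.1176, 0.5686, 0.3137).
x̄_st = Σ Wₕ·x̄ₕ = 0.1176·18.5 + 0.5686·63.4 + 0.3137·110.0 ≈ 72.7373...
→ 72.74.

72.74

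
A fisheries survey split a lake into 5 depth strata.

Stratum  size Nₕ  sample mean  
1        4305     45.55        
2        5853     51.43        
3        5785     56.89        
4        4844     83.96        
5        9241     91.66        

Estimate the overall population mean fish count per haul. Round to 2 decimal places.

69.27

x̄_st = (Σ Nₕx̄ₕ) / (Σ Nₕ) = (4305·45.55 + 5853·51.43 + 5785·56.89 + 4844·83.96 + 9241·91.66) / 30028
= 2079953.49 / 30028 = 69.2671... → 69.27.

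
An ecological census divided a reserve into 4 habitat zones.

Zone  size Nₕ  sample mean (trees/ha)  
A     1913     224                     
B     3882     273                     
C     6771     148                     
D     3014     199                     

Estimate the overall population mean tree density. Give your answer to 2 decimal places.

N = 1913 + 3882 + 6771 + 3014 = 15580.
Overall mean = Σ (Nₕ/N)·x̄ₕ — weight by population share, not a simple average.
Σ Nₕx̄ₕ = 1913·224 + 3882·273 + 6771·148 + 3014·199 = 428512 + 1059786 + 1002108 + 599786 = 3090192.
Divide by N: 3090192 / 15580 = 198.3435... → 198.34.

198.34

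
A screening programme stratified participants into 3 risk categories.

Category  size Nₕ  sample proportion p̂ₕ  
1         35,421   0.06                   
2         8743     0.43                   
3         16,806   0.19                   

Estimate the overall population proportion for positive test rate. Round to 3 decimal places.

Wₕ = Nₕ/N with N = 60970: 0.5810, 0.1434, 0.2756.
p̂_st = 0.5810·0.06 + 0.1434·0.43 + 0.2756·0.19 ≈ 0.14889... → 0.149.

0.149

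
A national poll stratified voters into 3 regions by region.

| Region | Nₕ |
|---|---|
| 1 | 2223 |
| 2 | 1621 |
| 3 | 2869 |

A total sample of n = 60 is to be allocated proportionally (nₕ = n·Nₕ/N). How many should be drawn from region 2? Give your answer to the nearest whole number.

14

Share of region 2 = 1621/6713 = 0.24147.
Allocate 60 × 0.24147 = 14.488... → 14.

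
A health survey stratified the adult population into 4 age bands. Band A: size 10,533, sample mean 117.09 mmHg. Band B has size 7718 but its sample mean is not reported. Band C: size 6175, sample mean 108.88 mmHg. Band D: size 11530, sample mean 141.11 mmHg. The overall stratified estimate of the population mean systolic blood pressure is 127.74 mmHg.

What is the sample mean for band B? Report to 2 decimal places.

137.39

Σ Nₕx̄ₕ = N·μ, so 7718·x̄_B = 35956·127.74 − (10533·117.09 + 6175·108.88 + 11530·141.11).
= 4593019.44 − 3532641.27 = 1060378.17.
x̄_B = 1060378.17 / 7718 = 137.3903... → 137.39.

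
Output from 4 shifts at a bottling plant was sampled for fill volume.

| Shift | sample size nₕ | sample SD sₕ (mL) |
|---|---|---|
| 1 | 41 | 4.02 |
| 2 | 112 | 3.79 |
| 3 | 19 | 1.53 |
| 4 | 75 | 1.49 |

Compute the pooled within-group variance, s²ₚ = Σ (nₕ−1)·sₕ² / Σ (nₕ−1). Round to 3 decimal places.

10.071

1: (41−1)·4.02² = 40·16.1604 = 646.416
2: (112−1)·3.79² = 111·14.3641 = 1594.4151
3: (19−1)·1.53² = 18·2.3409 = 42.1362
4: (75−1)·1.49² = 74·2.2201 = 164.2874
Numerator = 2447.2547; denominator = Σ(nₕ−1) = 243.
s²ₚ = 2447.2547/243 = 10.07101... → 10.071.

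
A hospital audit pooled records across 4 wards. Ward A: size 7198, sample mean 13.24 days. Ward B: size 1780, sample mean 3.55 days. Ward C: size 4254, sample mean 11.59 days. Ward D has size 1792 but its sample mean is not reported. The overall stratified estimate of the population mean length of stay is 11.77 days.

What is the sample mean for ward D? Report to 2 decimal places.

N = 7198 + 1780 + 4254 + 1792 = 15024.
Overall total = μ·N = 11.77·15024 = 176832.48.
Subtract the known strata: 7198·13.24 + 1780·3.55 + 4254·11.59 = 150924.38.
Remaining total for ward D: 176832.48 − 150924.38 = 25908.1.
Divide by its size: 25908.1 / 1792 = 14.4576... → 14.46.

14.46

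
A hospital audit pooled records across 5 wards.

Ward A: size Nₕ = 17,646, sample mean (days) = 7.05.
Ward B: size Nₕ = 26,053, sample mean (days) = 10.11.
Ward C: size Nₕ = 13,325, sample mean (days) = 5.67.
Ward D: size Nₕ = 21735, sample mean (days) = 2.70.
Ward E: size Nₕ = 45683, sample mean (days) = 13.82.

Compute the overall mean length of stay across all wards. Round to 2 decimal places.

x̄_st = (Σ Nₕx̄ₕ) / (Σ Nₕ) = (17646·7.05 + 26053·10.11 + 13325·5.67 + 21735·2.70 + 45683·13.82) / 124442
= 1153376.44 / 124442 = 9.2684... → 9.27.

9.27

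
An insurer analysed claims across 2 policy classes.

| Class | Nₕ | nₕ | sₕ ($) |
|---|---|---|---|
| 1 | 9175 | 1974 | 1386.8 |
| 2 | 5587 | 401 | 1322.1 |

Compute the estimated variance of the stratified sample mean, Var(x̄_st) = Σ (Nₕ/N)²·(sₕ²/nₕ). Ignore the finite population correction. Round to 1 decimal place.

N = 14762. Term for each stratum: Wₕ²sₕ²/nₕ.
Var(x̄_st) = 376.3590 + 624.3832 = 1000.7421 → 1000.7.

1000.7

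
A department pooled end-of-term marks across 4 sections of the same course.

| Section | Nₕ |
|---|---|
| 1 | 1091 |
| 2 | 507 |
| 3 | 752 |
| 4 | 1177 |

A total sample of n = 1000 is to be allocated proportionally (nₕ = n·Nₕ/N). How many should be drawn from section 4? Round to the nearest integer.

334

N = 1091 + 507 + 752 + 1177 = 3527.
n_4 = 1000·1177/3527 = 333.711... → 334.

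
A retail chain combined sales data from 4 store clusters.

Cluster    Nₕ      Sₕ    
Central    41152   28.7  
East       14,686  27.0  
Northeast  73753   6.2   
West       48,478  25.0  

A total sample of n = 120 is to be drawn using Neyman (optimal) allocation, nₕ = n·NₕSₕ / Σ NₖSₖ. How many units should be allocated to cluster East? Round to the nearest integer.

15

Central: NₕSₕ = 41152·28.7 = 1181062.4
East: NₕSₕ = 14686·27.0 = 396522
Northeast: NₕSₕ = 73753·6.2 = 457268.6
West: NₕSₕ = 48478·25.0 = 1211950
Σ NₕSₕ = 3246803.
n_East = 120·396522/3246803 = 14.655... → 15.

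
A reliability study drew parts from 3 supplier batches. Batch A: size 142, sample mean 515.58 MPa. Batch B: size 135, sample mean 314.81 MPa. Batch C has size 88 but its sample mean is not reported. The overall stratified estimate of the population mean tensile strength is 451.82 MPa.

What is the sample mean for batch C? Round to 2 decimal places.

N = 142 + 135 + 88 = 365.
Overall total = μ·N = 451.82·365 = 164914.3.
Subtract the known strata: 142·515.58 + 135·314.81 = 115711.71.
Remaining total for batch C: 164914.3 − 115711.71 = 49202.59.
Divide by its size: 49202.59 / 88 = 559.1203... → 559.12.

559.12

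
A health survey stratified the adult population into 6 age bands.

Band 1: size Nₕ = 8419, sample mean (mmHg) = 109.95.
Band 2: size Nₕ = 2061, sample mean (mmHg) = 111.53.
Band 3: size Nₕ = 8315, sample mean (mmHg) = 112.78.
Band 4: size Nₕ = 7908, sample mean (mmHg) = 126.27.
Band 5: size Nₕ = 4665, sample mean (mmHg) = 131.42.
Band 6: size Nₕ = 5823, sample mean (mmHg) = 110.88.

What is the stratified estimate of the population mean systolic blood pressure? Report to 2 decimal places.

N = 37191; weights Wₕ = Nₕ/N = (0.2264, 0.0554, 0.2236, 0.2126, 0.1254, 0.1566).
x̄_st = Σ Wₕ·x̄ₕ = 0.2264·109.95 + 0.0554·111.53 + 0.2236·112.78 + 0.2126·126.27 + 0.1254·131.42 + 0.1566·110.88 ≈ 116.9791...
→ 116.98.

116.98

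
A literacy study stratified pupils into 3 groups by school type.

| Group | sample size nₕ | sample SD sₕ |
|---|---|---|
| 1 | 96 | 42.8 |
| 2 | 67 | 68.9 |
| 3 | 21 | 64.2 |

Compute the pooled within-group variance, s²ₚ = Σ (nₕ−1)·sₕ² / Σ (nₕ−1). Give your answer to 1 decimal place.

3147.9

Degrees of freedom: 95 + 66 + 20 = 181.
Σ(nₕ−1)sₕ² = 95·1831.84 + 66·4747.21 + 20·4121.64 = 569773.46.
s²ₚ = 569773.46 / 181 = 3147.920... → 3147.9.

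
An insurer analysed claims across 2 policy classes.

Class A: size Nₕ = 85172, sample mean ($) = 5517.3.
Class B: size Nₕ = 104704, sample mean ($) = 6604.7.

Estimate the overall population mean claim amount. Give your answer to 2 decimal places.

6116.93

x̄_st = (Σ Nₕx̄ₕ) / (Σ Nₕ) = (85172·5517.3 + 104704·6604.7) / 189876
= 1161457984.4 / 189876 = 6116.9289... → 6116.93.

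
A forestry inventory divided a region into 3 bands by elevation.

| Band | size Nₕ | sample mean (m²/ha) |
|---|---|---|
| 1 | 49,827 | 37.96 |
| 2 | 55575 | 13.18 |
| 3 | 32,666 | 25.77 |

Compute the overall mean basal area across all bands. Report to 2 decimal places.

N = 138068; weights Wₕ = Nₕ/N = (0.3609, 0.4025, 0.2366).
x̄_st = Σ Wₕ·x̄ₕ = 0.3609·37.96 + 0.4025·13.18 + 0.2366·25.77 ≈ 25.1015...
→ 25.10.

25.10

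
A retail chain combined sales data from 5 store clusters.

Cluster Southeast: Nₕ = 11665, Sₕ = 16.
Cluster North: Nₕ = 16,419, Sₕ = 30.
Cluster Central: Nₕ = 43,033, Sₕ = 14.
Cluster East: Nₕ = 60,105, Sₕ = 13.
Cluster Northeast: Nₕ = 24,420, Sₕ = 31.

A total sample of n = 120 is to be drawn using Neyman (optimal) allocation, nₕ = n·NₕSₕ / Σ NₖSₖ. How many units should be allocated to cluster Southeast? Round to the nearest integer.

Southeast: NₕSₕ = 11665·16 = 186640
North: NₕSₕ = 16419·30 = 492570
Central: NₕSₕ = 43033·14 = 602462
East: NₕSₕ = 60105·13 = 781365
Northeast: NₕSₕ = 24420·31 = 757020
Σ NₕSₕ = 2820057.
n_Southeast = 120·186640/2820057 = 7.942... → 8.

8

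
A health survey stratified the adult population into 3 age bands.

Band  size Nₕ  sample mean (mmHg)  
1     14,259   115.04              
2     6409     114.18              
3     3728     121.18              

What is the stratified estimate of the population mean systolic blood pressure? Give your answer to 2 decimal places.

115.75

N = 24396; weights Wₕ = Nₕ/N = (0.5845, 0.2627, 0.1528).
x̄_st = Σ Wₕ·x̄ₕ = 0.5845·115.04 + 0.2627·114.18 + 0.1528·121.18 ≈ 115.7523...
→ 115.75.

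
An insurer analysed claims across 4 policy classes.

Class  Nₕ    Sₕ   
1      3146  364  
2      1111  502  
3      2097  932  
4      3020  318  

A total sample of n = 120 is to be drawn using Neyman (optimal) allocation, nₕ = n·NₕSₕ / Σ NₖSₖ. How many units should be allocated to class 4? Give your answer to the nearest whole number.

1: NₕSₕ = 3146·364 = 1145144
2: NₕSₕ = 1111·502 = 557722
3: NₕSₕ = 2097·932 = 1954404
4: NₕSₕ = 3020·318 = 960360
Σ NₕSₕ = 4617630.
n_4 = 120·960360/4617630 = 24.957... → 25.

25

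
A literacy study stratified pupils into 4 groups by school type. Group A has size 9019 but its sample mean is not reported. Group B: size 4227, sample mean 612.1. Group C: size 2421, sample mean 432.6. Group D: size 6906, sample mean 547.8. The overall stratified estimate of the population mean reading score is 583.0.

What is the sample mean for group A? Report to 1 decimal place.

636.7

N = 9019 + 4227 + 2421 + 6906 = 22573.
Overall total = μ·N = 583.0·22573 = 13160059.
Subtract the known strata: 4227·612.1 + 2421·432.6 + 6906·547.8 = 7417778.1.
Remaining total for group A: 13160059 − 7417778.1 = 5742280.9.
Divide by its size: 5742280.9 / 9019 = 636.687... → 636.7.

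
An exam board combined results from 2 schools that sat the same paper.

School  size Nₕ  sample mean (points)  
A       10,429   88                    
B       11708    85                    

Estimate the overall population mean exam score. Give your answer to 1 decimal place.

86.4

N = 10429 + 11708 = 22137.
The stratified mean weights each stratum mean by its population share Nₕ/N.
Σ Nₕx̄ₕ = 10429·88 + 11708·85 = 917752 + 995180 = 1912932.
Divide by N: 1912932 / 22137 = 86.413... → 86.4.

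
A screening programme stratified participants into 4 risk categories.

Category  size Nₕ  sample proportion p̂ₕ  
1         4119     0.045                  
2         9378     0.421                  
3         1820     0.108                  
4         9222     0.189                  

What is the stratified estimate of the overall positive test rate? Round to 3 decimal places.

0.247

Wₕ = Nₕ/N with N = 24539: 0.1679, 0.3822, 0.0742, 0.3758.
p̂_st = 0.1679·0.045 + 0.3822·0.421 + 0.0742·0.108 + 0.3758·0.189 ≈ 0.24748... → 0.247.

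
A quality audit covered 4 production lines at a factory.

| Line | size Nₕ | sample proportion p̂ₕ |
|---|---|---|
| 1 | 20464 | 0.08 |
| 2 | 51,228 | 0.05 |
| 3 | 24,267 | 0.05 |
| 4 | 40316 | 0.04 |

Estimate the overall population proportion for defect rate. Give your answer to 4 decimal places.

0.0515

N = 20464 + 51228 + 24267 + 40316 = 136275.
Overall proportion = Σ (Nₕ/N)·p̂ₕ.
Σ Nₕp̂ₕ = 1637.12 + 2561.4 + 1213.35 + 1612.64 = 7024.51.
7024.51 / 136275 = 0.051547... → 0.0515.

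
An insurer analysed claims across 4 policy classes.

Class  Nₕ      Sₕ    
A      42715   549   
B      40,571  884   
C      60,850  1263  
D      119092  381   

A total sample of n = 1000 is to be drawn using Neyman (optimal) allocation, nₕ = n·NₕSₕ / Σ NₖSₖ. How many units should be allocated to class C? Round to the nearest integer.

A: NₕSₕ = 42715·549 = 23450535
B: NₕSₕ = 40571·884 = 35864764
C: NₕSₕ = 60850·1263 = 76853550
D: NₕSₕ = 119092·381 = 45374052
Σ NₕSₕ = 181542901.
n_C = 1000·76853550/181542901 = 423.335... → 423.

423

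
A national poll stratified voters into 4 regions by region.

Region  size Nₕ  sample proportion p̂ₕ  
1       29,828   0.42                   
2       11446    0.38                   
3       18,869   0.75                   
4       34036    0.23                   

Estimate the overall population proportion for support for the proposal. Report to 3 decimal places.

Wₕ = Nₕ/N with N = 94179: 0.3167, 0.1215, 0.2004, 0.3614.
p̂_st = 0.3167·0.42 + 0.1215·0.38 + 0.2004·0.75 + 0.3614·0.23 ≈ 0.41259... → 0.413.

0.413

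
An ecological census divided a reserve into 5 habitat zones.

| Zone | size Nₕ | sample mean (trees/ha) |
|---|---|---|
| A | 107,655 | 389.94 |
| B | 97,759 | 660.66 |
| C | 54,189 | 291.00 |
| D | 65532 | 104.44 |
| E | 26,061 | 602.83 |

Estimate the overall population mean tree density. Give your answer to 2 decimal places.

N = 107655 + 97759 + 54189 + 65532 + 26061 = 351196.
Overall mean = Σ (Nₕ/N)·x̄ₕ — weight by population share, not a simple average.
Σ Nₕx̄ₕ = 107655·389.94 + 97759·660.66 + 54189·291.00 + 65532·104.44 + 26061·602.83 = 41978990.7 + 64585460.94 + 15768999 + 6844162.08 + 15710352.63 = 144887965.35.
Divide by N: 144887965.35 / 351196 = 412.5559... → 412.56.

412.56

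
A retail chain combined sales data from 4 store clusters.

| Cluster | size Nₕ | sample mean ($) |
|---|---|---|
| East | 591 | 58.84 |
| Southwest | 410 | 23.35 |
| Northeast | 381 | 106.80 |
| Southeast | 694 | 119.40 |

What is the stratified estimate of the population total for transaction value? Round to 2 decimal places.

East: 591·58.84 = 34774.44
Southwest: 410·23.35 = 9573.5
Northeast: 381·106.80 = 40690.8
Southeast: 694·119.40 = 82863.6
τ̂ = Σ Nₕx̄ₕ = 167902.34.

167902.34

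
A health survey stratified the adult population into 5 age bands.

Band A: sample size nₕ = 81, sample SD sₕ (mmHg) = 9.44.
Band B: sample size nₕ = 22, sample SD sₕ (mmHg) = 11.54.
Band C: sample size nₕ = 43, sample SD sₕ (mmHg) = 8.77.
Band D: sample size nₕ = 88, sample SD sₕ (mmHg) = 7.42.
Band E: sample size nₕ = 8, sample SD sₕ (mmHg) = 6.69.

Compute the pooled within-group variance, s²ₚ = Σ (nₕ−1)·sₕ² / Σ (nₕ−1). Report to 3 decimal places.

77.043

A: (81−1)·9.44² = 80·89.1136 = 7129.088
B: (22−1)·11.54² = 21·133.1716 = 2796.6036
C: (43−1)·8.77² = 42·76.9129 = 3230.3418
D: (88−1)·7.42² = 87·55.0564 = 4789.9068
E: (8−1)·6.69² = 7·44.7561 = 313.2927
Numerator = 18259.2329; denominator = Σ(nₕ−1) = 237.
s²ₚ = 18259.2329/237 = 77.04318... → 77.043.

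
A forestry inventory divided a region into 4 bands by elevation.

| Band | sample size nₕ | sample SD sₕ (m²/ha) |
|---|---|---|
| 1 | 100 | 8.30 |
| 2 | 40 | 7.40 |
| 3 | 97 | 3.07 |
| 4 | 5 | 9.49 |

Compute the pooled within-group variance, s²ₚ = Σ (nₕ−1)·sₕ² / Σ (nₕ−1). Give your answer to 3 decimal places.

42.944

Degrees of freedom: 99 + 39 + 96 + 4 = 238.
Σ(nₕ−1)sₕ² = 99·68.89 + 39·54.76 + 96·9.4249 + 4·90.0601 = 10220.7808.
s²ₚ = 10220.7808 / 238 = 42.94446... → 42.944.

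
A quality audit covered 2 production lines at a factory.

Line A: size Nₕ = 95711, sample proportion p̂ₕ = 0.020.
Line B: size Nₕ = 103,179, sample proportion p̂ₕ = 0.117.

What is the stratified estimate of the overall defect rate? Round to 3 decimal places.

Wₕ = Nₕ/N with N = 198890: 0.4812, 0.5188.
p̂_st = 0.4812·0.020 + 0.5188·0.117 ≈ 0.07032... → 0.070.

0.070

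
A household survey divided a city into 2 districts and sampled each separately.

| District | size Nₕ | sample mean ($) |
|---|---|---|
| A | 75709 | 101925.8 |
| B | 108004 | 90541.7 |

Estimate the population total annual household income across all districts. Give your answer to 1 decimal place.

A: 75709·101925.8 = 7716700392.2
B: 108004·90541.7 = 9778865766.8
τ̂ = Σ Nₕx̄ₕ = 17495566159.0.

17495566159.0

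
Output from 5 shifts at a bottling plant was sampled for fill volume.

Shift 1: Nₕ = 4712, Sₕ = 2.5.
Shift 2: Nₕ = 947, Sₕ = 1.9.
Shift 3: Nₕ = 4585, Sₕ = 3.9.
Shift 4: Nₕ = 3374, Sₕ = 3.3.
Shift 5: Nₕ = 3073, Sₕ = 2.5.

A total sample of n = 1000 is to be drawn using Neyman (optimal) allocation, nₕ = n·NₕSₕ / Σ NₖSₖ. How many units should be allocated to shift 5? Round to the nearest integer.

Σ NₕSₕ = 4712·2.5 + 947·1.9 + 4585·3.9 + 3374·3.3 + 3073·2.5 = 50277.5.
Share for 5: 7682.5/50277.5 = 0.15280.
n_5 = 1000 × 0.15280 = 152.802... → 153.

153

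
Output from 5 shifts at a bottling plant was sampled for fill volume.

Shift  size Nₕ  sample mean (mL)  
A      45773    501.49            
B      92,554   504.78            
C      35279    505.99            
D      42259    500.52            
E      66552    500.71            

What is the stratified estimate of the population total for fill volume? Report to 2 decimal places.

Estimate total by summing Nₕ·x̄ₕ over strata.
45773·501.49 + 92554·504.78 + 35279·505.99 + 42259·500.52 + 66552·500.71 = 22954701.77 + 46719408.12 + 17850821.21 + 21151474.68 + 33323251.92 = 141999657.70.

141999657.70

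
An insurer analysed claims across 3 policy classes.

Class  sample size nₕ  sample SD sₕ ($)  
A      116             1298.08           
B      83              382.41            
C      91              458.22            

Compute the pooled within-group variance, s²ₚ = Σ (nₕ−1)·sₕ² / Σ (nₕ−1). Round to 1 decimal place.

782803.9

A: (116−1)·1298.08² = 115·1685011.6864 = 193776343.936
B: (83−1)·382.41² = 82·146237.4081 = 11991467.4642
C: (91−1)·458.22² = 90·209965.5684 = 18896901.156
Numerator = 224664712.5562; denominator = Σ(nₕ−1) = 287.
s²ₚ = 224664712.5562/287 = 782803.877... → 782803.9.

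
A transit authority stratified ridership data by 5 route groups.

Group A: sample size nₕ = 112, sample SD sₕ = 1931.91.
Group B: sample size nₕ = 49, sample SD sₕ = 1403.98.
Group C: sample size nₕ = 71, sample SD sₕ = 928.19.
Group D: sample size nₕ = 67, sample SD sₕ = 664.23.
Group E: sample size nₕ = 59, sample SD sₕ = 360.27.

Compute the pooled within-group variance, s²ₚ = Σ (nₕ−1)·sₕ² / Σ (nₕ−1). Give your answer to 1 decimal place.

Degrees of freedom: 111 + 48 + 70 + 66 + 58 = 353.
Σ(nₕ−1)sₕ² = 111·3732276.2481 + 48·1971159.8404 + 70·861536.6761 + 66·441201.4929 + 58·129794.4729 = 605853281.1649.
s²ₚ = 605853281.1649 / 353 = 1716298.247... → 1716298.2.

1716298.2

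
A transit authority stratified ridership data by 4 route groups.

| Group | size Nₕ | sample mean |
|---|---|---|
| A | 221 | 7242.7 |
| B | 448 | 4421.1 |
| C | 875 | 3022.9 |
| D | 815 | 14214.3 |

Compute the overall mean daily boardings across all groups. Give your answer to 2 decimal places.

7550.23

N = 221 + 448 + 875 + 815 = 2359.
Overall mean = Σ (Nₕ/N)·x̄ₕ — weight by population share, not a simple average.
Σ Nₕx̄ₕ = 221·7242.7 + 448·4421.1 + 875·3022.9 + 815·14214.3 = 1600636.7 + 1980652.8 + 2645037.5 + 11584654.5 = 17810981.5.
Divide by N: 17810981.5 / 2359 = 7550.2253... → 7550.23.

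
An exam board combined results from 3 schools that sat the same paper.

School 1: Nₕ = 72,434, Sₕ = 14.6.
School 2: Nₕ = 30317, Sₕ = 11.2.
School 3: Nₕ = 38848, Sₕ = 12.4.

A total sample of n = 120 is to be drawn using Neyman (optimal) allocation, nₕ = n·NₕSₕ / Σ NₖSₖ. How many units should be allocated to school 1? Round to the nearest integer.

1: NₕSₕ = 72434·14.6 = 1057536.4
2: NₕSₕ = 30317·11.2 = 339550.4
3: NₕSₕ = 38848·12.4 = 481715.2
Σ NₕSₕ = 1878802.
n_1 = 120·1057536.4/1878802 = 67.545... → 68.

68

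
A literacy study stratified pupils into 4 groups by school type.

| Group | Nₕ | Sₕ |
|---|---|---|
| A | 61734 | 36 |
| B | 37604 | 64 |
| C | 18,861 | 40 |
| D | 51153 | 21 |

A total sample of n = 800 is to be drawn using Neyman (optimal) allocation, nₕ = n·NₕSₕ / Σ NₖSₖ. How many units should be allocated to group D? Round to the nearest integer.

133

A: NₕSₕ = 61734·36 = 2222424
B: NₕSₕ = 37604·64 = 2406656
C: NₕSₕ = 18861·40 = 754440
D: NₕSₕ = 51153·21 = 1074213
Σ NₕSₕ = 6457733.
n_D = 800·1074213/6457733 = 133.076... → 133.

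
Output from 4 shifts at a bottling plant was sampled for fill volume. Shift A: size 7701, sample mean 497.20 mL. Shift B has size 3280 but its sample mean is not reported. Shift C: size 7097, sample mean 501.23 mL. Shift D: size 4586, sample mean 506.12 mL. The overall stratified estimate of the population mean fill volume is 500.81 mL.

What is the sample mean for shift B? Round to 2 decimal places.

500.95

Σ Nₕx̄ₕ = N·μ, so 3280·x̄_B = 22664·500.81 − (7701·497.20 + 7097·501.23 + 4586·506.12).
= 11350357.84 − 9707232.83 = 1643125.01.
x̄_B = 1643125.01 / 3280 = 500.9527... → 500.95.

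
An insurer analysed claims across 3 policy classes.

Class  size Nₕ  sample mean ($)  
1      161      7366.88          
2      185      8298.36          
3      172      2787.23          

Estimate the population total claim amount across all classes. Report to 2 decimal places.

1: 161·7366.88 = 1186067.68
2: 185·8298.36 = 1535196.6
3: 172·2787.23 = 479403.56
τ̂ = Σ Nₕx̄ₕ = 3200667.84.

3200667.84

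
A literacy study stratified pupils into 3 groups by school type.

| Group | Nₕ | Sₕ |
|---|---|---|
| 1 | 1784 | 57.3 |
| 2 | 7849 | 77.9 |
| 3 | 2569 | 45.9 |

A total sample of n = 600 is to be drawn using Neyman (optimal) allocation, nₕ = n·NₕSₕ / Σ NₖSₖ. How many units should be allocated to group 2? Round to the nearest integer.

1: NₕSₕ = 1784·57.3 = 102223.2
2: NₕSₕ = 7849·77.9 = 611437.1
3: NₕSₕ = 2569·45.9 = 117917.1
Σ NₕSₕ = 831577.4.
n_2 = 600·611437.1/831577.4 = 441.164... → 441.

441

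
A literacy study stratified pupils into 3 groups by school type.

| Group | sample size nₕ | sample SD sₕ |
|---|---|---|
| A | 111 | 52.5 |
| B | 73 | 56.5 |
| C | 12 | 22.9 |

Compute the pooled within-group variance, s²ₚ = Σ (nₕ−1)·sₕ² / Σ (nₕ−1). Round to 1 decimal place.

2791.7

A: (111−1)·52.5² = 110·2756.25 = 303187.5
B: (73−1)·56.5² = 72·3192.25 = 229842
C: (12−1)·22.9² = 11·524.41 = 5768.51
Numerator = 538798.01; denominator = Σ(nₕ−1) = 193.
s²ₚ = 538798.01/193 = 2791.700... → 2791.7.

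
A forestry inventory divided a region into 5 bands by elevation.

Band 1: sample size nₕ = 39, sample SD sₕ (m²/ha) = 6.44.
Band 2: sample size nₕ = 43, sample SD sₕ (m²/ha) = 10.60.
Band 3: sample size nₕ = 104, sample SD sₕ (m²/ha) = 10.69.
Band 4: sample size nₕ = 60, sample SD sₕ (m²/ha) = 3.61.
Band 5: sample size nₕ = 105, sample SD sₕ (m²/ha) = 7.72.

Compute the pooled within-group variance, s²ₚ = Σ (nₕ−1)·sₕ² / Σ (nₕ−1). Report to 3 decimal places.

72.349

Degrees of freedom: 38 + 42 + 103 + 59 + 104 = 346.
Σ(nₕ−1)sₕ² = 38·41.4736 + 42·112.36 + 103·114.2761 + 59·13.0321 + 104·59.5984 = 25032.6826.
s²ₚ = 25032.6826 / 346 = 72.34879... → 72.349.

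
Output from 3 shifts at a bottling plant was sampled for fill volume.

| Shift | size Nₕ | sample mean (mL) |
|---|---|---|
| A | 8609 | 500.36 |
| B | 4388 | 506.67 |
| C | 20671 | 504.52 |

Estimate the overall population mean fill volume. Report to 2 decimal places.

N = 8609 + 4388 + 20671 = 33668.
Weight each subgroup mean by Nₕ/N and sum.
Σ Nₕx̄ₕ = 8609·500.36 + 4388·506.67 + 20671·504.52 = 4307599.24 + 2223267.96 + 10428932.92 = 16959800.12.
Divide by N: 16959800.12 / 33668 = 503.7365... → 503.74.

503.74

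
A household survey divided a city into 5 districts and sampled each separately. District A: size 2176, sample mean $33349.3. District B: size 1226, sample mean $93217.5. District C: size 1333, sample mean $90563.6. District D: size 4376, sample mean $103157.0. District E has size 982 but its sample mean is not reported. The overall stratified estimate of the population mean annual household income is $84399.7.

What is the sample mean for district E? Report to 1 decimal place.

94559.2

N = 2176 + 1226 + 1333 + 4376 + 982 = 10093.
Overall total = μ·N = 84399.7·10093 = 851846172.1.
Subtract the known strata: 2176·33349.3 + 1226·93217.5 + 1333·90563.6 + 4376·103157.0 = 758989042.6.
Remaining total for district E: 851846172.1 − 758989042.6 = 92857129.5.
Divide by its size: 92857129.5 / 982 = 94559.195... → 94559.2.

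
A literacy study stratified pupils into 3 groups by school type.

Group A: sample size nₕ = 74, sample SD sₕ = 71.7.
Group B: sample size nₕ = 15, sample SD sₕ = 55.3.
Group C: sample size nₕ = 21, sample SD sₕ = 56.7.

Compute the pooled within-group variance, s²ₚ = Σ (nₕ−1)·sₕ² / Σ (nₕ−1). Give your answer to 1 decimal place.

4508.4

A: (74−1)·71.7² = 73·5140.89 = 375284.97
B: (15−1)·55.3² = 14·3058.09 = 42813.26
C: (21−1)·56.7² = 20·3214.89 = 64297.8
Numerator = 482396.03; denominator = Σ(nₕ−1) = 107.
s²ₚ = 482396.03/107 = 4508.374... → 4508.4.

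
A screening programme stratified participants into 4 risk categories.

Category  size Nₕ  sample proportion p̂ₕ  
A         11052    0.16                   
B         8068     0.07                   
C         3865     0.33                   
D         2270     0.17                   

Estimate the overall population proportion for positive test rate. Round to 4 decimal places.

0.1582

N = 11052 + 8068 + 3865 + 2270 = 25255.
Overall proportion = Σ (Nₕ/N)·p̂ₕ.
Σ Nₕp̂ₕ = 1768.32 + 564.76 + 1275.45 + 385.9 = 3994.43.
3994.43 / 25255 = 0.158164... → 0.1582.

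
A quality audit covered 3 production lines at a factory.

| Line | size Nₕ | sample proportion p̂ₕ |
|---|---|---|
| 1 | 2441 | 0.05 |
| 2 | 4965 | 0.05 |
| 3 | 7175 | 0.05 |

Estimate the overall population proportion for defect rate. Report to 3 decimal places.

N = 2441 + 4965 + 7175 = 14581.
Overall proportion = Σ (Nₕ/N)·p̂ₕ.
Σ Nₕp̂ₕ = 122.05 + 248.25 + 358.75 = 729.05.
729.05 / 14581 = 0.05 → 0.050.

0.050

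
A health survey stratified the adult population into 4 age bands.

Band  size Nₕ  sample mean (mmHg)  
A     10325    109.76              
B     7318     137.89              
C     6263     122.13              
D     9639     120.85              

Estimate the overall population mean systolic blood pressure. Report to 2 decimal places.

N = 10325 + 7318 + 6263 + 9639 = 33545.
The stratified mean weights each stratum mean by its population share Nₕ/N.
Σ Nₕx̄ₕ = 10325·109.76 + 7318·137.89 + 6263·122.13 + 9639·120.85 = 1133272 + 1009079.02 + 764900.19 + 1164873.15 = 4072124.36.
Divide by N: 4072124.36 / 33545 = 121.3929... → 121.39.

121.39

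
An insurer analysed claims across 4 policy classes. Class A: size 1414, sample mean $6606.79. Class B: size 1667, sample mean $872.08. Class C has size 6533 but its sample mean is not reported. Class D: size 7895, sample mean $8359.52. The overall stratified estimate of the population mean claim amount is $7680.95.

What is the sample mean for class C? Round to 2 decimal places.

8830.80

N = 1414 + 1667 + 6533 + 7895 = 17509.
Overall total = μ·N = 7680.95·17509 = 134485753.55.
Subtract the known strata: 1414·6606.79 + 1667·872.08 + 7895·8359.52 = 76794168.82.
Remaining total for class C: 134485753.55 − 76794168.82 = 57691584.73.
Divide by its size: 57691584.73 / 6533 = 8830.7952... → 8830.80.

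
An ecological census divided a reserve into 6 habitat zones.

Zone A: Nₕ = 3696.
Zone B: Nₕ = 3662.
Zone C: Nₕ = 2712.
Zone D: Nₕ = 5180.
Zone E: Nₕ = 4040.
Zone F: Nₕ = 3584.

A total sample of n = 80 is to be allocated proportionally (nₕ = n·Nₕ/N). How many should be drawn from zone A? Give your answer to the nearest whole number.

Share of zone A = 3696/22874 = 0.16158.
Allocate 80 × 0.16158 = 12.926... → 13.

13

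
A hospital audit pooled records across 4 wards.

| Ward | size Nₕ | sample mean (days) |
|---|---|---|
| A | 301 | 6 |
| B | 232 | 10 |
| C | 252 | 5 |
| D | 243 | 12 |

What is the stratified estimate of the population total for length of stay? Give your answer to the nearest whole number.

A: 301·6 = 1806
B: 232·10 = 2320
C: 252·5 = 1260
D: 243·12 = 2916
τ̂ = Σ Nₕx̄ₕ = 8302.

8302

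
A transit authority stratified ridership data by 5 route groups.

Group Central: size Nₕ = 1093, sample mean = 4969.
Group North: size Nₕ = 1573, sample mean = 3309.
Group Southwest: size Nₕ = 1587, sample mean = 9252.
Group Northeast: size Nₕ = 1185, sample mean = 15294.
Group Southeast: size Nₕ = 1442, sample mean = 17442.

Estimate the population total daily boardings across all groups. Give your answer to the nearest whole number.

Estimate total by summing Nₕ·x̄ₕ over strata.
1093·4969 + 1573·3309 + 1587·9252 + 1185·15294 + 1442·17442 = 5431117 + 5205057 + 14682924 + 18123390 + 25151364 = 68593852.

68593852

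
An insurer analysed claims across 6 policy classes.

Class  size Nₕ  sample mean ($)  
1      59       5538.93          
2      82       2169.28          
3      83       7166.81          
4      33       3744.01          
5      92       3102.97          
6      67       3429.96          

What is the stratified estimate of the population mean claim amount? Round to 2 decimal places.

4178.74

N = 416; weights Wₕ = Nₕ/N = (0.1418, 0.1971, 0.1995, 0.0793, 0.2212, 0.1611).
x̄_st = Σ Wₕ·x̄ₕ = 0.1418·5538.93 + 0.1971·2169.28 + 0.1995·7166.81 + 0.0793·3744.01 + 0.2212·3102.97 + 0.1611·3429.96 ≈ 4178.7403...
→ 4178.74.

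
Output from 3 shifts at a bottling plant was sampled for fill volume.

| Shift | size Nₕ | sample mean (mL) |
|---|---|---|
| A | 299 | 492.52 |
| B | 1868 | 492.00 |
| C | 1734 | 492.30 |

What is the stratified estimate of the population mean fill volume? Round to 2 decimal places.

492.17

N = 3901; weights Wₕ = Nₕ/N = (0.0766, 0.4789, 0.4445).
x̄_st = Σ Wₕ·x̄ₕ = 0.0766·492.52 + 0.4789·492.00 + 0.4445·492.30 ≈ 492.1732...
→ 492.17.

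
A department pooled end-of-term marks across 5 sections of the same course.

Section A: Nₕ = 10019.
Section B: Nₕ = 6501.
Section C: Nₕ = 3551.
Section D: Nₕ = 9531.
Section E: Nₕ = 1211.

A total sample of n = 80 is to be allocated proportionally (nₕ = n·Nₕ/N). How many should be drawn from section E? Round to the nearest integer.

Share of section E = 1211/30813 = 0.03930.
Allocate 80 × 0.03930 = 3.144... → 3.

3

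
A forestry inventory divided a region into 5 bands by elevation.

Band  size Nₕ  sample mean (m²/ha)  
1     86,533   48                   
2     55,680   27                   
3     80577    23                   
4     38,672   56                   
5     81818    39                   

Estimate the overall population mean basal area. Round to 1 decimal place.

37.5

N = 343280; weights Wₕ = Nₕ/N = (0.2521, 0.1622, 0.2347, 0.1127, 0.2383).
x̄_st = Σ Wₕ·x̄ₕ = 0.2521·48 + 0.1622·27 + 0.2347·23 + 0.1127·56 + 0.2383·39 ≈ 37.482...
→ 37.5.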